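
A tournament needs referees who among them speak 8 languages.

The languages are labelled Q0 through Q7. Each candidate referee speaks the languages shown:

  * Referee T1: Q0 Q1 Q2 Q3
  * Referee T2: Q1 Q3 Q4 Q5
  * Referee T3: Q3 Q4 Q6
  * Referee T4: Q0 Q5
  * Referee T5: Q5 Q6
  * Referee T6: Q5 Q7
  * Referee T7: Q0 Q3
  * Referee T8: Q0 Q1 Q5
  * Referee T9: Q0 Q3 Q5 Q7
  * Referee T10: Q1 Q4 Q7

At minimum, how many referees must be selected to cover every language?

Take {T1, T3, T9}. Their union is {Q0, Q1, Q2, Q3, Q4, Q5, Q6, Q7}, which is all 8 languages.
Only T1 contains Q2, so T1 is forced; the remaining 4 languages need at least 2 more referees (each remaining referee adds at most 2) — so at least 3 referees are needed, and 3 is optimal.

3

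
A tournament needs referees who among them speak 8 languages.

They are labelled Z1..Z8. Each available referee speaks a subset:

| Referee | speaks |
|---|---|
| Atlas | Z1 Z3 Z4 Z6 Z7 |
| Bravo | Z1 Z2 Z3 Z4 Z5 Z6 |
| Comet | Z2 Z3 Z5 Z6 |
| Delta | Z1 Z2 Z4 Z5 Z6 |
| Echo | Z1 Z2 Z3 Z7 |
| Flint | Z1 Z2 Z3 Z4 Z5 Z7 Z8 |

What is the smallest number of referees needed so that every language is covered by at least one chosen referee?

2

Take {Delta, Flint}. Their union is {Z1, Z2, Z3, Z4, Z5, Z6, Z7, Z8}, which is all 8 languages.
No single referee has all 8 languages (the largest, Flint, has 7), so 2 is optimal.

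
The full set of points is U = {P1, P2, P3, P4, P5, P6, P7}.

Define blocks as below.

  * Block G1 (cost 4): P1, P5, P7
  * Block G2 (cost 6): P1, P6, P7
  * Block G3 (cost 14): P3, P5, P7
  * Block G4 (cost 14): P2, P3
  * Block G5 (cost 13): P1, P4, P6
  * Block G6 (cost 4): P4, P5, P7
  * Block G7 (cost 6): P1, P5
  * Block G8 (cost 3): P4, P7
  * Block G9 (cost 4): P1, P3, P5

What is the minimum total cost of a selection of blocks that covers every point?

24

G2, G4, G6 together cover every point (G2 ∪ G4 ∪ G6 = {P1, P2, P3, P4, P5, P6, P7}); total cost 6 + 14 + 4 = 24.
The greedy pick G1, G8, G9, G2, G4 costs 31; no covering selection beats 24.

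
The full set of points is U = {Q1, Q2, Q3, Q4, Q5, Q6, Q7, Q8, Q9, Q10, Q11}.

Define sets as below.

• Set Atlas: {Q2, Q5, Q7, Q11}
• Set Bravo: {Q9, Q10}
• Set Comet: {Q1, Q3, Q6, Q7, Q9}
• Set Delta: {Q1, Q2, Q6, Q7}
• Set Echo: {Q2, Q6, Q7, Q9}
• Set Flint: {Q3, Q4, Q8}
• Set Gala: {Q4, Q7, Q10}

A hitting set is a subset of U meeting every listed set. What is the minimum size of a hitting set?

3

The 3 points {Q4, Q7, Q9} hit every set.
The sets Bravo, Delta, Flint are pairwise disjoint, so any hitting set needs a separate point for each — at least 3. Hence 3 is optimal.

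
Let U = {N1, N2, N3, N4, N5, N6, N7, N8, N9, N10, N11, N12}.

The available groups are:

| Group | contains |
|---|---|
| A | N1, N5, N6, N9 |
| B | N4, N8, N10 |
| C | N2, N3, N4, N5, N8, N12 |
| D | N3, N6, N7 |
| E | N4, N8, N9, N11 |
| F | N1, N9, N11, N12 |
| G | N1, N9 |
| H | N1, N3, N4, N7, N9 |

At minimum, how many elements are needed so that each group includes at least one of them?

The 3 elements {N1, N4, N7} hit every group.
The groups B, D, F are pairwise disjoint, so any hitting set needs a separate element for each — at least 3. Hence 3 is optimal.

3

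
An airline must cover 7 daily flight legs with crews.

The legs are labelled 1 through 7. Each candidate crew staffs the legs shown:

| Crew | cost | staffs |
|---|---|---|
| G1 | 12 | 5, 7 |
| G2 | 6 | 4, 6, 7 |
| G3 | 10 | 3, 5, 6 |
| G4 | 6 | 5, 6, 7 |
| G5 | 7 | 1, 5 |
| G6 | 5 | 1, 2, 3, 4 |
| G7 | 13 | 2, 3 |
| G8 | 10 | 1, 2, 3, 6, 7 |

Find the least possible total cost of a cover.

11

G4, G6 together cover every leg (G4 ∪ G6 = {1, 2, 3, 4, 5, 6, 7}); total cost 6 + 5 = 11.
No covering selection has total cost below 11.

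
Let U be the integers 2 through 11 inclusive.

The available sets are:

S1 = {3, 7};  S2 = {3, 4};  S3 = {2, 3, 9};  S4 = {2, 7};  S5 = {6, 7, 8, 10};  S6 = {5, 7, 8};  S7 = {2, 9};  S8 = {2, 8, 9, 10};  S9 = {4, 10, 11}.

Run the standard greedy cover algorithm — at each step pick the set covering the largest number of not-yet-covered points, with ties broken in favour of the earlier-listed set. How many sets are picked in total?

Greedy: pick S5 (covers 4 new) → pick S3 (covers 3 new) → pick S9 (covers 2 new) → pick S6 (covers 1 new). Total picks: 4.

4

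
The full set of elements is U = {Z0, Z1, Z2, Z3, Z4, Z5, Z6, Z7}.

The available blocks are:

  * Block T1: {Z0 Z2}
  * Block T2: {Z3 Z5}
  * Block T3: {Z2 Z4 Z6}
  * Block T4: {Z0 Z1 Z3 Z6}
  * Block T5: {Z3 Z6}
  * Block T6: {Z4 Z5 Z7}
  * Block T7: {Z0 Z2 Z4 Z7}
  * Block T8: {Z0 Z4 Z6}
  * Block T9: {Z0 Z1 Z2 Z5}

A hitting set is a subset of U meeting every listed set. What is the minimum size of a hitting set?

3

H = {Z2, Z3, Z4} meets every block (each contains at least one member of H), and |H| = 3.
The blocks T1, T5, T6 are pairwise disjoint, so any hitting set needs a separate element for each — at least 3. Hence 3 is optimal.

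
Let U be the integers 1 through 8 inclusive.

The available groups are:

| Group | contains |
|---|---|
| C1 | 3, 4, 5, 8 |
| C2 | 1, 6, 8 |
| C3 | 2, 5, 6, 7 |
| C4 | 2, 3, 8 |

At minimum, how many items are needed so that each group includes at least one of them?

2

The 2 items {3, 6} hit every group.
No single item lies in every group, so at least 2 are needed and 2 is optimal.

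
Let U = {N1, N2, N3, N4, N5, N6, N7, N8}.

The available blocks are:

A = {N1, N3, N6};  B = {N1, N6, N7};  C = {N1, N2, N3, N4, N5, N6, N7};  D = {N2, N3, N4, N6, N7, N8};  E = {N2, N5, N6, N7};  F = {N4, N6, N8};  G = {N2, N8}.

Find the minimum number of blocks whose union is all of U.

Take {C, F}. Their union is {N1, N2, N3, N4, N5, N6, N7, N8}, which is all 8 items.
No single block has all 8 items (the largest, C, has 7), so 2 is optimal.

2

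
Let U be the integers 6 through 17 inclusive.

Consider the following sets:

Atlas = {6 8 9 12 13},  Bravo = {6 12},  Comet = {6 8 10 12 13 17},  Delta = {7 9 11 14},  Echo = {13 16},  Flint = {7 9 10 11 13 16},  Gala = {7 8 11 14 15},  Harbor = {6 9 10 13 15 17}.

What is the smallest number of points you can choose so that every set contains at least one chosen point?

Take H = {7, 12, 13}. Each listed set contains at least one of these, so H is a hitting set of size 3.
The sets Bravo, Delta, Echo are pairwise disjoint, so any hitting set needs a separate point for each — at least 3. Hence 3 is optimal.

3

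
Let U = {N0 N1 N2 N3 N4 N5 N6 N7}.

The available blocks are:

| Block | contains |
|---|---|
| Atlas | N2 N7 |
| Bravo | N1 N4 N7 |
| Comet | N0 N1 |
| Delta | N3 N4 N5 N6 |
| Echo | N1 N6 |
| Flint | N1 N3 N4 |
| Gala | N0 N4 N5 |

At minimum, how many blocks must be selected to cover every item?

Take {Atlas, Comet, Delta}. Their union is {N0, N1, N2, N3, N4, N5, N6, N7}, which is all 8 items.
Only Atlas contains N2, so Atlas is forced; the remaining 6 items need at least 2 more blocks (each remaining block adds at most 4) — so at least 3 blocks are needed, and 3 is optimal.

3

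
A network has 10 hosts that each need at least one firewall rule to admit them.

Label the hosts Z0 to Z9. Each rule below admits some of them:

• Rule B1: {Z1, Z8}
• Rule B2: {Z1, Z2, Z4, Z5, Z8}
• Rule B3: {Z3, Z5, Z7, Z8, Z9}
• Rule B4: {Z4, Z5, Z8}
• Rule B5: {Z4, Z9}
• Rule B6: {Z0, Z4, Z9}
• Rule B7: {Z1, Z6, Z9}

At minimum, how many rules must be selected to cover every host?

Take {B2, B3, B6, B7}. Their union is {Z0, Z1, Z2, Z3, Z4, Z5, Z6, Z7, Z8, Z9}, which is all 10 hosts.
No 3 of the 7 rules cover everything (all 35 combinations miss at least one host), so 4 is optimal.

4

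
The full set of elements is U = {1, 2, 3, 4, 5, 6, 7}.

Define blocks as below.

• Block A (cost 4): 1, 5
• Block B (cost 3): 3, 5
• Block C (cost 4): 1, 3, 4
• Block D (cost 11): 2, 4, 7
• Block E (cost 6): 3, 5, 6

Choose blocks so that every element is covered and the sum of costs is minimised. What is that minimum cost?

21

C, D, E together cover every element (C ∪ D ∪ E = {1, 2, 3, 4, 5, 6, 7}); total cost 4 + 11 + 6 = 21.
The greedy pick C, B, D, E costs 24; no covering selection beats 21.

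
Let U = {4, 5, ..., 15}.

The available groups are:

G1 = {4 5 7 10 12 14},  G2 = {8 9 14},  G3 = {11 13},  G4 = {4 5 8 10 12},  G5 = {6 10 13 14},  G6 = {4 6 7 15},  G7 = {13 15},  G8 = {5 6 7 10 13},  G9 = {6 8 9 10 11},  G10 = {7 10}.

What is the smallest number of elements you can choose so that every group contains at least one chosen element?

3

Take H = {7, 8, 13}. Each listed group contains at least one of these, so H is a hitting set of size 3.
The groups G2, G3, G10 are pairwise disjoint, so any hitting set needs a separate element for each — at least 3. Hence 3 is optimal.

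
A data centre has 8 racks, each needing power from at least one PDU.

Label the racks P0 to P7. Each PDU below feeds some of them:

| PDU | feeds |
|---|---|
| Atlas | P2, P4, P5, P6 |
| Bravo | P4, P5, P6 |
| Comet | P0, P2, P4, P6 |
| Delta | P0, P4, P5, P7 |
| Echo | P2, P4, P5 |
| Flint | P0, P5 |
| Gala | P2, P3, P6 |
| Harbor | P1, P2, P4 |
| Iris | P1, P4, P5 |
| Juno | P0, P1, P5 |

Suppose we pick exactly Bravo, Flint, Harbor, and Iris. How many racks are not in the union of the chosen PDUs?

Union of Bravo, Flint, Harbor, Iris = {P0, P1, P2, P4, P5, P6}.
Not covered: P3, P7 — 2 racks.

2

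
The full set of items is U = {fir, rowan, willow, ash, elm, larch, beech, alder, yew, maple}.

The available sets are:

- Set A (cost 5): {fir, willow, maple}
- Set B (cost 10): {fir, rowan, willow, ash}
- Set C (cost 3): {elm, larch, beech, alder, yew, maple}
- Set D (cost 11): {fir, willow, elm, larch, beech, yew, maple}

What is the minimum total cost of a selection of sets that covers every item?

B, C together cover every item (B ∪ C = {fir, rowan, willow, ash, elm, larch, beech, alder, yew, maple}); total cost 10 + 3 = 13.
The greedy pick C, A, B costs 18; no covering selection beats 13.

13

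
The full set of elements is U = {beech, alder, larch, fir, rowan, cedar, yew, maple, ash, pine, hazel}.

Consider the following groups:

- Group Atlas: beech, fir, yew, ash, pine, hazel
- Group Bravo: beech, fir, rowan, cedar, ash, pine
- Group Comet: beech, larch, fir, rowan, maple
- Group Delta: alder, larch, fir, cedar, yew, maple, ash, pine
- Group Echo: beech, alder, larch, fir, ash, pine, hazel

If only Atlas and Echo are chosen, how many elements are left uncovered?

Union of Atlas, Echo = {beech, alder, larch, fir, yew, ash, pine, hazel}.
Not covered: rowan, cedar, maple — 3 elements.

3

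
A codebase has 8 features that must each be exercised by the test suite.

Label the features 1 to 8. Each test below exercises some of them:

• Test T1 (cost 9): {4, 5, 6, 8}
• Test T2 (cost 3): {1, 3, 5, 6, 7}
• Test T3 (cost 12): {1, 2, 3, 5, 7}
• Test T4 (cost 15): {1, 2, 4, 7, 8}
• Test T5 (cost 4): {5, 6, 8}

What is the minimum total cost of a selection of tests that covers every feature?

T2, T4 together cover every feature (T2 ∪ T4 = {1, 2, 3, 4, 5, 6, 7, 8}); total cost 3 + 15 = 18.
The greedy pick T2, T5, T4 costs 22; no covering selection beats 18.

18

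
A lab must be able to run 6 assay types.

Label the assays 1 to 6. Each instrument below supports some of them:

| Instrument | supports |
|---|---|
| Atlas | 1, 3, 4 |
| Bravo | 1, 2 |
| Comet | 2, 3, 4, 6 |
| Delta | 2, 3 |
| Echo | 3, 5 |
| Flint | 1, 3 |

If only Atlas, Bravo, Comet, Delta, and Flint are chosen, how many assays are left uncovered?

Union of Atlas, Bravo, Comet, Delta, Flint = {1, 2, 3, 4, 6}.
Not covered: 5 — 1 assay.

1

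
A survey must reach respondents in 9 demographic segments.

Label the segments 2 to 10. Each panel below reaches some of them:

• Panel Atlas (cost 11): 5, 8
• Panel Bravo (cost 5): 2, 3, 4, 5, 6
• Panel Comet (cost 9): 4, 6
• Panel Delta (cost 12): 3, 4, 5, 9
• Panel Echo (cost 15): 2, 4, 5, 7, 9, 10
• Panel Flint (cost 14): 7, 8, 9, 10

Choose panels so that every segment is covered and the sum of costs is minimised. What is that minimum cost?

Bravo, Flint together cover every segment (Bravo ∪ Flint = {2, 3, 4, 5, 6, 7, 8, 9, 10}); total cost 5 + 14 = 19.
No covering selection has total cost below 19.

19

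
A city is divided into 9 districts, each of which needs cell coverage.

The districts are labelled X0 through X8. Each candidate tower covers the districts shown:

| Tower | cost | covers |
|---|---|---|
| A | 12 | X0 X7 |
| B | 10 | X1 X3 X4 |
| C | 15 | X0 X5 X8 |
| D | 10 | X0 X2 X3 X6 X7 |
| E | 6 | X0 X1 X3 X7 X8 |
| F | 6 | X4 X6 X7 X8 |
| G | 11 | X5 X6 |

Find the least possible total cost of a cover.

33

D, E, F, G together cover every district (D ∪ E ∪ F ∪ G = {X0, X1, X2, X3, X4, X5, X6, X7, X8}); total cost 10 + 6 + 6 + 11 = 33.
No covering selection has total cost below 33.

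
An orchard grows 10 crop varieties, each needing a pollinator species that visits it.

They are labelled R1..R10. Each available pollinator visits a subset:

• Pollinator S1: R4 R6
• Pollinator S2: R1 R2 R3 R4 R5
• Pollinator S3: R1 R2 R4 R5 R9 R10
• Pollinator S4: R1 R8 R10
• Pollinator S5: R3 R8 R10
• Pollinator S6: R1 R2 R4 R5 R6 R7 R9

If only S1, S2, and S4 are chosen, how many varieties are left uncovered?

Union of S1, S2, S4 = {R1, R2, R3, R4, R5, R6, R8, R10}.
Not covered: R7, R9 — 2 varieties.

2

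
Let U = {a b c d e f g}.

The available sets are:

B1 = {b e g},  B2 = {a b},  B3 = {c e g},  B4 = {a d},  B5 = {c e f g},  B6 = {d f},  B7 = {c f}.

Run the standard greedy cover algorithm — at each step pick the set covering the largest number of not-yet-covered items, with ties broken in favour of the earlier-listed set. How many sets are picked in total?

Greedy: pick B5 (covers 4 new) → pick B2 (covers 2 new) → pick B4 (covers 1 new). Total picks: 3.

3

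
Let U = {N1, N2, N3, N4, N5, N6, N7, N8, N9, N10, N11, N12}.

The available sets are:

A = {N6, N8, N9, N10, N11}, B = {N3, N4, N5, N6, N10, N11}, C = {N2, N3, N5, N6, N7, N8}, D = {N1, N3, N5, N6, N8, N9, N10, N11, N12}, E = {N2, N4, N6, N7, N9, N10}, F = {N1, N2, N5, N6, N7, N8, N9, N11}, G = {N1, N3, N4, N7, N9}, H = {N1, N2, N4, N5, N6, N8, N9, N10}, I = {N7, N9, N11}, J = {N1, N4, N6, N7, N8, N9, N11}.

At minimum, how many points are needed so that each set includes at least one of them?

2

T = {N6, N9} meets every set (each contains at least one member of T), and |T| = 2.
No single point lies in every set, so at least 2 are needed and 2 is optimal.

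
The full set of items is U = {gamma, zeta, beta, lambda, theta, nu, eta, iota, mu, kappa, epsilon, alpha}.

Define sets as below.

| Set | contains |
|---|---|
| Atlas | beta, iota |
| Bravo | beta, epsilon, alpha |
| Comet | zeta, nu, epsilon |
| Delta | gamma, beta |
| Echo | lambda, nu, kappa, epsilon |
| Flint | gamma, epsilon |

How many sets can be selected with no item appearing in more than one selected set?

2

Comet, Delta are pairwise disjoint (Comet={zeta,nu,epsilon}; Delta={gamma,beta}).
Every remaining set overlaps one of these, and no 3 of the listed sets are pairwise disjoint, so 2 is the maximum.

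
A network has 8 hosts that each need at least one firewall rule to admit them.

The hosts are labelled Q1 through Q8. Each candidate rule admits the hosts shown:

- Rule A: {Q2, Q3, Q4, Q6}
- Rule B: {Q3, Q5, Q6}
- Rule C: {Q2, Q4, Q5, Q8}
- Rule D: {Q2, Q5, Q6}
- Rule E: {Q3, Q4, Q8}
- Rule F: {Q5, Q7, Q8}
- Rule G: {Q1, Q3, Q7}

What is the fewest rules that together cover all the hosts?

Take {A, F, G}. Their union is {Q1, Q2, Q3, Q4, Q5, Q6, Q7, Q8}, which is all 8 hosts.
Only G contains Q1, so G is forced; the remaining 5 hosts need at least 2 more rules (each remaining rule adds at most 4) — so at least 3 rules are needed, and 3 is optimal.

3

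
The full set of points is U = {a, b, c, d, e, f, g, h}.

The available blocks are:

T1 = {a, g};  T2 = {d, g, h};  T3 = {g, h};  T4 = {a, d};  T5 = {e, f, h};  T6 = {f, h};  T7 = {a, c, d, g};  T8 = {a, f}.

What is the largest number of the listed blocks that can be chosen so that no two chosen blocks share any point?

T1, T5 are pairwise disjoint (T1={a,g}; T5={e,f,h}).
Every remaining block overlaps one of these, and no 3 of the listed blocks are pairwise disjoint, so 2 is the maximum.

2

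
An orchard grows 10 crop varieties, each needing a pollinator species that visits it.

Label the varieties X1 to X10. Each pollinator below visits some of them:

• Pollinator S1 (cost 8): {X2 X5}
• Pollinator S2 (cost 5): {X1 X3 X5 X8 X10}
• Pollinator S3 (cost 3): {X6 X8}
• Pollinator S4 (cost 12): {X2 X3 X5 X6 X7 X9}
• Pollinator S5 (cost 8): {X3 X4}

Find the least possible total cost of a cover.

25

S2, S4, S5 together cover every variety (S2 ∪ S4 ∪ S5 = {X1, X2, X3, X4, X5, X6, X7, X8, X9, X10}); total cost 5 + 12 + 8 = 25.
The greedy pick S2, S3, S4, S5 costs 28; no covering selection beats 25.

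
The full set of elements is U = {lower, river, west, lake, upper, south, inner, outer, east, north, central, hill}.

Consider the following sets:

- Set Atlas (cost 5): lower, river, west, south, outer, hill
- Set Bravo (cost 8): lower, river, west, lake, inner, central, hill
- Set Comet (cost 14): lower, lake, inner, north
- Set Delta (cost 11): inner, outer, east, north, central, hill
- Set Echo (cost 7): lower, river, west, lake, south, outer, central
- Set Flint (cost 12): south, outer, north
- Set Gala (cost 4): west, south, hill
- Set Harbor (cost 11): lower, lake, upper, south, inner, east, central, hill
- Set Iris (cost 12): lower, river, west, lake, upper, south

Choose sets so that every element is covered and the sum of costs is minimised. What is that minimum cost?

Delta, Iris together cover every element (Delta ∪ Iris = {lower, river, west, lake, upper, south, inner, outer, east, north, central, hill}); total cost 11 + 12 = 23.
The greedy pick Atlas, Harbor, Delta costs 27; no covering selection beats 23.

23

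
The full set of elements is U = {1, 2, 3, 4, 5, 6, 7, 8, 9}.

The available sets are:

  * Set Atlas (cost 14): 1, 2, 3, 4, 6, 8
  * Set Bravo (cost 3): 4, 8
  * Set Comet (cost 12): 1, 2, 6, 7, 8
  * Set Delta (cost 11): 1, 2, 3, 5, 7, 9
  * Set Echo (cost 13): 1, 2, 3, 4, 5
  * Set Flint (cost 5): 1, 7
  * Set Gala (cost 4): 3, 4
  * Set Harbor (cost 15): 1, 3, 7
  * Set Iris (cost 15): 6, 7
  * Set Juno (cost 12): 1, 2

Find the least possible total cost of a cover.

Atlas, Delta together cover every element (Atlas ∪ Delta = {1, 2, 3, 4, 5, 6, 7, 8, 9}); total cost 14 + 11 = 25.
The greedy pick Bravo, Delta, Comet costs 26; no covering selection beats 25.

25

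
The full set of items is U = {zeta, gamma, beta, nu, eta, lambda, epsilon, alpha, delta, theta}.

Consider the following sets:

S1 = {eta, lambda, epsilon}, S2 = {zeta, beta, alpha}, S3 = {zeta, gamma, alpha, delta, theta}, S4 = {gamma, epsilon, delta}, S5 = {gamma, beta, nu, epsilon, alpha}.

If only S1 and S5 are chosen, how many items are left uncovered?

Union of S1, S5 = {gamma, beta, nu, eta, lambda, epsilon, alpha}.
Not covered: zeta, delta, theta — 3 items.

3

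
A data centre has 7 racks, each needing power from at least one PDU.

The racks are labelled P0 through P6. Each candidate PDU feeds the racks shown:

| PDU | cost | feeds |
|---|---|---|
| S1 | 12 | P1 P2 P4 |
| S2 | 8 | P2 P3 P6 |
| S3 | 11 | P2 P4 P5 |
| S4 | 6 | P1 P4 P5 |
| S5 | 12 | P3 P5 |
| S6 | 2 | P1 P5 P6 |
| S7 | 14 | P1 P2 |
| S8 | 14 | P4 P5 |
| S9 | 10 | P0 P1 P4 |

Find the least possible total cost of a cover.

S2, S6, S9 together cover every rack (S2 ∪ S6 ∪ S9 = {P0, P1, P2, P3, P4, P5, P6}); total cost 8 + 2 + 10 = 20.
No covering selection has total cost below 20.

20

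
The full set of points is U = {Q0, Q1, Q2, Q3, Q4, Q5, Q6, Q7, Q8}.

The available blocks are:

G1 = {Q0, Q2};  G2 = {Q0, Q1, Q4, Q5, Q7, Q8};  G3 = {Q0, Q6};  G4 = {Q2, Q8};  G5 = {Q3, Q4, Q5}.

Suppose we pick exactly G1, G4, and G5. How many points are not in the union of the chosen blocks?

Union of G1, G4, G5 = {Q0, Q2, Q3, Q4, Q5, Q8}.
Not covered: Q1, Q6, Q7 — 3 points.

3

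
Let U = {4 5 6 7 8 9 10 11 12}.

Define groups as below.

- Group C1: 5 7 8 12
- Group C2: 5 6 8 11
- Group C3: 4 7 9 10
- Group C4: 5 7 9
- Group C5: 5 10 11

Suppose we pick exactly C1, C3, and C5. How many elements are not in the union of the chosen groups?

Union of C1, C3, C5 = {4, 5, 7, 8, 9, 10, 11, 12}.
Not covered: 6 — 1 element.

1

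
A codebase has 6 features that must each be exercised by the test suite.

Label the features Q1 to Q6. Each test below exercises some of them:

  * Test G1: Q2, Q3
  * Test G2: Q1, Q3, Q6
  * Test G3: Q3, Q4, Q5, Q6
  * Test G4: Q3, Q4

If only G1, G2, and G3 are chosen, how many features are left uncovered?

Union of G1, G2, G3 = {Q1, Q2, Q3, Q4, Q5, Q6} — that's every feature, so 0 are uncovered.

0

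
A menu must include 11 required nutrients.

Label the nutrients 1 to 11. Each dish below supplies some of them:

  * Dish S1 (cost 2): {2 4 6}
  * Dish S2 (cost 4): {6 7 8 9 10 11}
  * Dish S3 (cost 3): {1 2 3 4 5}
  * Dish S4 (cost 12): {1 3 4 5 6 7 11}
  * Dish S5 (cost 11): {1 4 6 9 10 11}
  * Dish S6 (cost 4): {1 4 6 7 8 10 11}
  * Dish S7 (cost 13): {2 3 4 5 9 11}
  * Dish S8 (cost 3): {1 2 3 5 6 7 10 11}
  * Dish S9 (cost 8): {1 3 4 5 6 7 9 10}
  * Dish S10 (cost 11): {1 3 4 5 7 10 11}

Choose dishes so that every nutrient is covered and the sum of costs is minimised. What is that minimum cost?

S2, S3 together cover every nutrient (S2 ∪ S3 = {1, 2, 3, 4, 5, 6, 7, 8, 9, 10, 11}); total cost 4 + 3 = 7.
The greedy pick S8, S1, S2 costs 9; no covering selection beats 7.

7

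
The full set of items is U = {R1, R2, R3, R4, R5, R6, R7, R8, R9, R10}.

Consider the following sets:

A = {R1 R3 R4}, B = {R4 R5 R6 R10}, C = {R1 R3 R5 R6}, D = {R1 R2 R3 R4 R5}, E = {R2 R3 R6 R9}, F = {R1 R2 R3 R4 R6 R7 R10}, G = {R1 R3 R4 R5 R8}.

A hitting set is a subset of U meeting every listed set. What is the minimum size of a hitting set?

2

Take H = {R1, R6}. Each listed set contains at least one of these, so H is a hitting set of size 2.
No single item lies in every set, so at least 2 are needed and 2 is optimal.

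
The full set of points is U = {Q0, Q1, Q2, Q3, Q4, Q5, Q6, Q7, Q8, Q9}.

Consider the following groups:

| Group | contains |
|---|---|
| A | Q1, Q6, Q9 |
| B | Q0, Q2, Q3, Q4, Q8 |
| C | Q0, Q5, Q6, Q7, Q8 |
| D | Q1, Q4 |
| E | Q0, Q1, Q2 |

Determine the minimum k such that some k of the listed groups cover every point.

3

A and B and C together: A ∪ B ∪ C = {Q0, Q1, Q2, Q3, Q4, Q5, Q6, Q7, Q8, Q9} — every point is covered.
Only B contains Q3, so B is forced; the remaining 5 points need at least 2 more groups (each remaining group adds at most 3) — so at least 3 groups are needed, and 3 is optimal.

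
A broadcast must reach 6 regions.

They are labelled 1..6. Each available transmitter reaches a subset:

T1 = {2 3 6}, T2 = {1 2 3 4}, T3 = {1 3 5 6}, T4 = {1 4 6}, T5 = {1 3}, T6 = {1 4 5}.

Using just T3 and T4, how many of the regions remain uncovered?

1

Union of T3, T4 = {1, 3, 4, 5, 6}.
Not covered: 2 — 1 region.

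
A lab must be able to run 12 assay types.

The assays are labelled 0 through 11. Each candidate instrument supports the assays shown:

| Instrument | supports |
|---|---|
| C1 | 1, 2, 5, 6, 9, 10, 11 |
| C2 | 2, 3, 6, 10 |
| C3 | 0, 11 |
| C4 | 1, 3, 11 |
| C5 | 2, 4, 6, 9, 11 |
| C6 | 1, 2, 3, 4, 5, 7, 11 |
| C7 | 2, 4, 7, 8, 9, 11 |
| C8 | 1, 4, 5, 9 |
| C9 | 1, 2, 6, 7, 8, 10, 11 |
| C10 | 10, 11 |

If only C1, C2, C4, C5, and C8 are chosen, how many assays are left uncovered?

Union of C1, C2, C4, C5, C8 = {1, 2, 3, 4, 5, 6, 9, 10, 11}.
Not covered: 0, 7, 8 — 3 assays.

3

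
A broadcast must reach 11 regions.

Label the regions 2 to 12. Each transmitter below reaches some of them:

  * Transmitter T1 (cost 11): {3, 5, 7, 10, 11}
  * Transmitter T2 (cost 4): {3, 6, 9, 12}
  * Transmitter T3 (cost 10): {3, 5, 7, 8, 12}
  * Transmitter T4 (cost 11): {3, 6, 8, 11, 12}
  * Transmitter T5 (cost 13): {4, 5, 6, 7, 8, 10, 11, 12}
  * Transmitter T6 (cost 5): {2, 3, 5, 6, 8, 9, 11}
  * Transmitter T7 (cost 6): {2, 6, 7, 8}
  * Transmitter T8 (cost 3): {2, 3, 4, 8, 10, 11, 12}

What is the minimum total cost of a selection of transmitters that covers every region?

14

T6, T7, T8 together cover every region (T6 ∪ T7 ∪ T8 = {2, 3, 4, 5, 6, 7, 8, 9, 10, 11, 12}); total cost 5 + 6 + 3 = 14.
No covering selection has total cost below 14.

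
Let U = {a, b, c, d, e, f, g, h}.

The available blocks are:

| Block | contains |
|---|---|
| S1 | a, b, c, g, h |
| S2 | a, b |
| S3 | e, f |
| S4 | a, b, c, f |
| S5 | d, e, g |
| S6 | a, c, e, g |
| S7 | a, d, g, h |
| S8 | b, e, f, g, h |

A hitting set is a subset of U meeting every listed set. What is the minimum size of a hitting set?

Take T = {a, e}. Each listed block contains at least one of these, so T is a hitting set of size 2.
The blocks S2, S5 are pairwise disjoint, so any hitting set needs a separate point for each — at least 2. Hence 2 is optimal.

2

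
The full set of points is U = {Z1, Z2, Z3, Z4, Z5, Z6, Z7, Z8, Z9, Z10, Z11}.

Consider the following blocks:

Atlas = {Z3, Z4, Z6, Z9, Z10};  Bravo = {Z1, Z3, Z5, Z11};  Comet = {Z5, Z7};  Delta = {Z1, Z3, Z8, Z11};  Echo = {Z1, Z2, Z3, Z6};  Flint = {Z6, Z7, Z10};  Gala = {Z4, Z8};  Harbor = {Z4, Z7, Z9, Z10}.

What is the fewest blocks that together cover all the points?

4

Bravo, Echo, Gala, and Harbor cover everything between them: the union {Z1, Z2, Z3, Z4, Z5, Z6, Z7, Z8, Z9, Z10, Z11} is all of U.
No 3 of the 8 blocks cover everything (all 56 combinations miss at least one point), so 4 is optimal.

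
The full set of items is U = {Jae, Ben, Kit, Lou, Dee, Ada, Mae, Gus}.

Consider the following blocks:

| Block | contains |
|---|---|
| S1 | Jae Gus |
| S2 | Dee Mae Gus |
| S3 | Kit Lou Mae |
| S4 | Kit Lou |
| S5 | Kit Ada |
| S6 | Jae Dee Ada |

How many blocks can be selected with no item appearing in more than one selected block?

S1, S3 are pairwise disjoint (S1={Jae,Gus}; S3={Kit,Lou,Mae}).
Every remaining block overlaps one of these, and no 3 of the listed blocks are pairwise disjoint, so 2 is the maximum.

2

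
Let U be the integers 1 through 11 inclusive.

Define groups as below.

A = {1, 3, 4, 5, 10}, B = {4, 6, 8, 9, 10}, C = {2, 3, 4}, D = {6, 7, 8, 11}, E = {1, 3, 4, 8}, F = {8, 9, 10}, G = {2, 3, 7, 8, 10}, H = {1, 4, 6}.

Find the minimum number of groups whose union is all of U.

4

A and D and F and G together: A ∪ D ∪ F ∪ G = {1, 2, 3, 4, 5, 6, 7, 8, 9, 10, 11} — every point is covered.
No 3 of the 8 groups cover everything (all 56 combinations miss at least one point), so 4 is optimal.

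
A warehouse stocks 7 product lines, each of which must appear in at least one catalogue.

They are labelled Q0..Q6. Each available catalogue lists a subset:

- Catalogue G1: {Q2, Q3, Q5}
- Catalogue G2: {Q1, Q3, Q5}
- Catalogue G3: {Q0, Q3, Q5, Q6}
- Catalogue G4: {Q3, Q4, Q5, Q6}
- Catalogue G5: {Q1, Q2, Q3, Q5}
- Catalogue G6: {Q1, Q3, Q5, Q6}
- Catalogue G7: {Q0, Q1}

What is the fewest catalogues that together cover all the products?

3

Take {G1, G4, G7}. Their union is {Q0, Q1, Q2, Q3, Q4, Q5, Q6}, which is all 7 products.
Only G4 contains Q4, so G4 is forced; the remaining 3 products need at least 2 more catalogues (each remaining catalogue adds at most 2) — so at least 3 catalogues are needed, and 3 is optimal.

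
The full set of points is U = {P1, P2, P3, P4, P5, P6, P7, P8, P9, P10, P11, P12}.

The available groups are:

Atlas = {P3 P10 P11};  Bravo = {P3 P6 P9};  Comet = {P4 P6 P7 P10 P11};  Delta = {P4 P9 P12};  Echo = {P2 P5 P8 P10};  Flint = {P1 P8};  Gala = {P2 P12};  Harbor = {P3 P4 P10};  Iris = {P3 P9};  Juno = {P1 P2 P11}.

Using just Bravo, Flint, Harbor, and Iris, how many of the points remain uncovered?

Union of Bravo, Flint, Harbor, Iris = {P1, P3, P4, P6, P8, P9, P10}.
Not covered: P2, P5, P7, P11, P12 — 5 points.

5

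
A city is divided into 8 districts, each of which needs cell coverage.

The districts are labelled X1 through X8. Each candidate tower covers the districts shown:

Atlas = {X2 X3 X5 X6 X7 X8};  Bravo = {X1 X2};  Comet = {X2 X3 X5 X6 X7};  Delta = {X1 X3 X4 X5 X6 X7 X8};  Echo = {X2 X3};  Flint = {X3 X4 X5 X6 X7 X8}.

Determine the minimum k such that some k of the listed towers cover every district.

2

Take {Delta, Echo}. Their union is {X1, X2, X3, X4, X5, X6, X7, X8}, which is all 8 districts.
No single tower has all 8 districts (the largest, Delta, has 7), so 2 is optimal.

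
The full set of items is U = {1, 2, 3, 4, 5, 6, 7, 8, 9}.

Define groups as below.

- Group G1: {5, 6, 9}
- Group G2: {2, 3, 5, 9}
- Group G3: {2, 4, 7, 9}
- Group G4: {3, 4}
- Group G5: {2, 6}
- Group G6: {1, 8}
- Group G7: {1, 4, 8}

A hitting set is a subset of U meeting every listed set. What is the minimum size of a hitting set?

4

The 4 items {4, 6, 8, 9} hit every group.
No choice of 3 items meets every group, so 4 is the minimum.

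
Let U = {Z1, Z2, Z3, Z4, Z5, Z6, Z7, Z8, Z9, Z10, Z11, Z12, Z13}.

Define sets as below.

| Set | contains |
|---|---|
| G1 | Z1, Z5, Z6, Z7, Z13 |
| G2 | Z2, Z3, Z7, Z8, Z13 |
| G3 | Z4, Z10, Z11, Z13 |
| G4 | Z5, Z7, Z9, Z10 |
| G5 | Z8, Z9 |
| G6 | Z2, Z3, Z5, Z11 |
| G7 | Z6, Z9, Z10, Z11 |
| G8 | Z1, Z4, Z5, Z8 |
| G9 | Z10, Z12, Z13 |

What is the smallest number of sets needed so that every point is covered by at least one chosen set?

Take {G2, G7, G8, G9}. Their union is {Z1, Z2, Z3, Z4, Z5, Z6, Z7, Z8, Z9, Z10, Z11, Z12, Z13}, which is all 13 points.
Only G9 contains Z12, so G9 is forced; the remaining 10 points need at least 3 more sets (each remaining set adds at most 4) — so at least 4 sets are needed, and 4 is optimal.

4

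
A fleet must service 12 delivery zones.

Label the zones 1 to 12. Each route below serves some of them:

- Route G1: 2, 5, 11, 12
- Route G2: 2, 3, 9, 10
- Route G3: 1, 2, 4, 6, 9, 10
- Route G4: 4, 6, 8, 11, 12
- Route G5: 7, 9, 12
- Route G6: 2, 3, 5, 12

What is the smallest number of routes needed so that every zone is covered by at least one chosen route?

G3 and G4 and G5 and G6 together: G3 ∪ G4 ∪ G5 ∪ G6 = {1, 2, 3, 4, 5, 6, 7, 8, 9, 10, 11, 12} — every zone is covered.
No 3 of the 6 routes cover everything (all 20 combinations miss at least one zone), so 4 is optimal.

4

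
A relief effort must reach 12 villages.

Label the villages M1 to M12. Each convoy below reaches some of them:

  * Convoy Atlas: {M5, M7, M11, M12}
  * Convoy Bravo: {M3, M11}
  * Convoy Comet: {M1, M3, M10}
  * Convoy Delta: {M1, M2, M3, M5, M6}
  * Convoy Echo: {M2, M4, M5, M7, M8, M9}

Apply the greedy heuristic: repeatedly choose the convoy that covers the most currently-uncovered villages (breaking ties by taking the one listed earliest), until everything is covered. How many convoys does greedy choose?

4

Greedy: pick Echo (covers 6 new) → pick Comet (covers 3 new) → pick Atlas (covers 2 new) → pick Delta (covers 1 new). Total picks: 4.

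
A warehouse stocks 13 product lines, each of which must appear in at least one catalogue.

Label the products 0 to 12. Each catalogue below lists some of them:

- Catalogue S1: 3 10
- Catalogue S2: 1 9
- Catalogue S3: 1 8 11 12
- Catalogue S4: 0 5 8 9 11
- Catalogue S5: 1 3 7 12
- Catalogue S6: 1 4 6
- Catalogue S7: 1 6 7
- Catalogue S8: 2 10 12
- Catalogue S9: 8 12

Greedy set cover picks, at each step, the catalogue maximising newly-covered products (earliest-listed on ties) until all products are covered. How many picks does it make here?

Greedy: pick S4 (covers 5 new) → pick S5 (covers 4 new) → pick S6 (covers 2 new) → pick S8 (covers 2 new). Total picks: 4.

4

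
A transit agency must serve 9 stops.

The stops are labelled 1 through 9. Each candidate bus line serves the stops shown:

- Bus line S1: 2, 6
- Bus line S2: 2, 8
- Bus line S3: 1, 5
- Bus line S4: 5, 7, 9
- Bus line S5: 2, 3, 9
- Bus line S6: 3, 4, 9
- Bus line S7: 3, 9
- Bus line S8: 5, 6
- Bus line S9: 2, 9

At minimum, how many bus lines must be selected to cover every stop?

Take {S2, S3, S4, S6, S8}. Their union is {1, 2, 3, 4, 5, 6, 7, 8, 9}, which is all 9 stops.
No 4 of the 9 bus lines cover everything (all 126 combinations miss at least one stop), so 5 is optimal.

5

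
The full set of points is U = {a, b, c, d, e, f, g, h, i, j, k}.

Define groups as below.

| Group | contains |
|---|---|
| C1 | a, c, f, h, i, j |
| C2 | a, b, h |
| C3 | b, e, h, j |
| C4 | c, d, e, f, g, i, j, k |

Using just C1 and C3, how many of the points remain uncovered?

3

Union of C1, C3 = {a, b, c, e, f, h, i, j}.
Not covered: d, g, k — 3 points.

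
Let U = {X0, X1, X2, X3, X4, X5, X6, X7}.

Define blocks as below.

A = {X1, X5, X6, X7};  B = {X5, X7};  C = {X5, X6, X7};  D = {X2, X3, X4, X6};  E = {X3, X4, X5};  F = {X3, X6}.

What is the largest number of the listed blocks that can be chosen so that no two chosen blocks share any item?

B, D are pairwise disjoint (B={X5,X7}; D={X2,X3,X4,X6}).
Every remaining block overlaps one of these, and no 3 of the listed blocks are pairwise disjoint, so 2 is the maximum.

2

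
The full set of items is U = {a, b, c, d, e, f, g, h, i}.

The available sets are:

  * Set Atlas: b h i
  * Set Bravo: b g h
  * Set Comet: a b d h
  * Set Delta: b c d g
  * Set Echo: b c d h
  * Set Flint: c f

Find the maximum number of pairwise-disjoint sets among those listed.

Atlas, Flint are pairwise disjoint (Atlas={b,h,i}; Flint={c,f}).
Every remaining set overlaps one of these, and no 3 of the listed sets are pairwise disjoint, so 2 is the maximum.

2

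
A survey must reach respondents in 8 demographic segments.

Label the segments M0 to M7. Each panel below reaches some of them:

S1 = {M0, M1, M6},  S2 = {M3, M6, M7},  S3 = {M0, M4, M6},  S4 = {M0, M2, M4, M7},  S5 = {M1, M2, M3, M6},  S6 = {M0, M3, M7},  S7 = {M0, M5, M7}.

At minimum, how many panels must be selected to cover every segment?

Take {S3, S5, S7}. Their union is {M0, M1, M2, M3, M4, M5, M6, M7}, which is all 8 segments.
Only S7 contains M5, so S7 is forced; the remaining 5 segments need at least 2 more panels (each remaining panel adds at most 4) — so at least 3 panels are needed, and 3 is optimal.

3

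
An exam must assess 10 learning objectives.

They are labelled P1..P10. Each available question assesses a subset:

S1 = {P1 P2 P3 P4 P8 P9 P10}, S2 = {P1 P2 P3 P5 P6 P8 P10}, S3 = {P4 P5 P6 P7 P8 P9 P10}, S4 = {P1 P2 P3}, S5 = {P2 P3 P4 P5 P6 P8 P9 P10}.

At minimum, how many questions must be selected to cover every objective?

2

S3 and S4 together: S3 ∪ S4 = {P1, P2, P3, P4, P5, P6, P7, P8, P9, P10} — every objective is covered.
No single question has all 10 objectives (the largest, S5, has 8), so 2 is optimal.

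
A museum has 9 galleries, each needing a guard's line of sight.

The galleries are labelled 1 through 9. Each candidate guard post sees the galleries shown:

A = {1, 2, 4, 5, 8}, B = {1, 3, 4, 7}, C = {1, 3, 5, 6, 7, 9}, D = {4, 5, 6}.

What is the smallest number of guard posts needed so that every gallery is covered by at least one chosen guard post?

A and C together: A ∪ C = {1, 2, 3, 4, 5, 6, 7, 8, 9} — every gallery is covered.
No single guard post has all 9 galleries (the largest, C, has 6), so 2 is optimal.

2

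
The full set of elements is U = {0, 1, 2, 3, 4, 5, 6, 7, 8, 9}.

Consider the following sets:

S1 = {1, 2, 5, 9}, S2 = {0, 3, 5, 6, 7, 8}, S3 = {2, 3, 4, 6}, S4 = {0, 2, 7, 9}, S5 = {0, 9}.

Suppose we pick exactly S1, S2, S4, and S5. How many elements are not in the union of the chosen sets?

1

Union of S1, S2, S4, S5 = {0, 1, 2, 3, 5, 6, 7, 8, 9}.
Not covered: 4 — 1 element.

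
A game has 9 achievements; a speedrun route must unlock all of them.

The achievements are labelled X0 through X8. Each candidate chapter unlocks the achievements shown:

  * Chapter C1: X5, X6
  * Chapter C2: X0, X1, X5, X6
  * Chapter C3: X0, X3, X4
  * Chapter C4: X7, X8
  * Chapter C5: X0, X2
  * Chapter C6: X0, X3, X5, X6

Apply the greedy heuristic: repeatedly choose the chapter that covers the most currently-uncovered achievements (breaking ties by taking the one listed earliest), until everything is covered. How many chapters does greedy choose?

Greedy: pick C2 (covers 4 new) → pick C3 (covers 2 new) → pick C4 (covers 2 new) → pick C5 (covers 1 new). Total picks: 4.

4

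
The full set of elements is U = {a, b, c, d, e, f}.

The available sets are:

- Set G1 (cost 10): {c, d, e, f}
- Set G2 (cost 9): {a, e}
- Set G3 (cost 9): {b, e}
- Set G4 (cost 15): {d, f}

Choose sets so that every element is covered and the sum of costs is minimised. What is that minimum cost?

28

G1, G2, G3 together cover every element (G1 ∪ G2 ∪ G3 = {a, b, c, d, e, f}); total cost 10 + 9 + 9 = 28.
No covering selection has total cost below 28.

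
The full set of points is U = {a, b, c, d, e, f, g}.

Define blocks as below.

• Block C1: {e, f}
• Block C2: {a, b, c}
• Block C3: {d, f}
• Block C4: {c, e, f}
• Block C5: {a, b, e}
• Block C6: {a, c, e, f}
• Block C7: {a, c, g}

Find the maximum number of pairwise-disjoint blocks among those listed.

2

C1, C7 are pairwise disjoint (C1={e,f}; C7={a,c,g}).
Every remaining block overlaps one of these, and no 3 of the listed blocks are pairwise disjoint, so 2 is the maximum.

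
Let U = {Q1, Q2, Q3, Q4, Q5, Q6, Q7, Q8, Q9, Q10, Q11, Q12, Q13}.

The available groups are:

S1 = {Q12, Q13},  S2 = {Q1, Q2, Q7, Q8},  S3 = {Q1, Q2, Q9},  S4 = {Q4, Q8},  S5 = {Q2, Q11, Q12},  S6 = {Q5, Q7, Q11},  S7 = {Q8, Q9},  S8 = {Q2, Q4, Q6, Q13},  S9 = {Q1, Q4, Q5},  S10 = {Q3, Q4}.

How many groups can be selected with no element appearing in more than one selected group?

S1, S3, S6, S10 are pairwise disjoint (S1={Q12,Q13}; S3={Q1,Q2,Q9}; S6={Q5,Q7,Q11}; S10={Q3,Q4}).
Every remaining group overlaps one of these, and no 5 of the listed groups are pairwise disjoint, so 4 is the maximum.

4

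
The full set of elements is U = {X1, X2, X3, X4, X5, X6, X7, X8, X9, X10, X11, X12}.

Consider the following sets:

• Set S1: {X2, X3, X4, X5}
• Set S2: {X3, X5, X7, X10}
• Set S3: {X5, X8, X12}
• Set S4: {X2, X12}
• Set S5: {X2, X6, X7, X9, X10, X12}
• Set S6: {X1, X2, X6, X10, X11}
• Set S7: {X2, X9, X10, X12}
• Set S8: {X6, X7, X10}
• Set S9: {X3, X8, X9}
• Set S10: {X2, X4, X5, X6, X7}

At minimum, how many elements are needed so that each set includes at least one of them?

Take H = {X3, X6, X12}. Each listed set contains at least one of these, so H is a hitting set of size 3.
The sets S4, S8, S9 are pairwise disjoint, so any hitting set needs a separate element for each — at least 3. Hence 3 is optimal.

3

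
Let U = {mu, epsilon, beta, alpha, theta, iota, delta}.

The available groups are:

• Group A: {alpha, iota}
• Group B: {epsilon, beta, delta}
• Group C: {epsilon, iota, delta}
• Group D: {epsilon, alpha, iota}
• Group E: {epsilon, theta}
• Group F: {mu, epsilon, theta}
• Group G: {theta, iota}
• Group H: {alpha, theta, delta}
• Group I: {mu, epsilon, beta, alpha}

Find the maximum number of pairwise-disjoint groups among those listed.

2

A, B are pairwise disjoint (A={alpha,iota}; B={epsilon,beta,delta}).
Every remaining group overlaps one of these, and no 3 of the listed groups are pairwise disjoint, so 2 is the maximum.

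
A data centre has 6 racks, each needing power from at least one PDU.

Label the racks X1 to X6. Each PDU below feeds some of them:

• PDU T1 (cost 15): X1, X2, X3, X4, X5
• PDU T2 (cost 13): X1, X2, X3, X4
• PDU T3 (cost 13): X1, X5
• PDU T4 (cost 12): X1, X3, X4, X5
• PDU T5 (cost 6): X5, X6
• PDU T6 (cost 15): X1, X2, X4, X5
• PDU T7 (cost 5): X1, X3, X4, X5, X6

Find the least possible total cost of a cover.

18

T2, T7 together cover every rack (T2 ∪ T7 = {X1, X2, X3, X4, X5, X6}); total cost 13 + 5 = 18.
No covering selection has total cost below 18.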